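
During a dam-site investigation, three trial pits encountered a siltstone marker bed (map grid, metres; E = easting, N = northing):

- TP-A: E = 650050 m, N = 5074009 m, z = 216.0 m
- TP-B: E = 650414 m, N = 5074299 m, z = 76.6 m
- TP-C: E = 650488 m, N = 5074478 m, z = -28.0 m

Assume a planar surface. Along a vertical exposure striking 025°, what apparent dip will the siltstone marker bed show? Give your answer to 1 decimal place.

Two edge vectors: TP-A→TP-B = (364, 290, -139.4), TP-A→TP-C = (438, 469, -244).
Normal n = (TP-A→TP-B) × (TP-A→TP-C) = (-5381.4, 27758.8, 43696).
So ∂z/∂E = −n_x/n_z = 0.12316 and ∂z/∂N = −n_y/n_z = −0.63527.
Unit vector along 025° is (sin 25°, cos 25°) = (0.4226, 0.9063).
Slope in that direction = a·(0.4226) + b·(0.9063) = −0.52370.
Apparent dip = arctan|0.52370| = 27.6° (true dip is 32.9°, so apparent ≤ true as expected).

27.6°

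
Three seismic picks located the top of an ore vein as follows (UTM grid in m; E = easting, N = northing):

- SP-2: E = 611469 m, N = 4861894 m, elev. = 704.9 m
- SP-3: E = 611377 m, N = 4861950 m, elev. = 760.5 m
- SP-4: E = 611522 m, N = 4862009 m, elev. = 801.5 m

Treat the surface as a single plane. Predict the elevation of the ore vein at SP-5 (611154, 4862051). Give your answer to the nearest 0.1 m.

864.9 m

Let the plane be z = a·E + b·N + c.
SP-3−SP-2: −92a + 56b = 55.6;  SP-4−SP-2: 53a + 115b = 96.6.
Solving gives a = −0.072660171, b = 0.873486862.
Then c = 704.9 − a·611469 − b·4861894 = −4201666.19.
At (611154, 4862051): z = −44406.6 + 4246937.7 − 4201666.19 = 864.9 m.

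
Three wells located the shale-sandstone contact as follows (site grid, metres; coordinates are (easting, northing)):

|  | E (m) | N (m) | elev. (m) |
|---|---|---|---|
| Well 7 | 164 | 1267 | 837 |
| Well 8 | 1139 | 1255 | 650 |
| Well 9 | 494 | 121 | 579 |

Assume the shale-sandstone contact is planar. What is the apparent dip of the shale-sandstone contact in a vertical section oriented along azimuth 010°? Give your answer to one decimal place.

7.7°

Two edge vectors: Well 7→Well 8 = (975, -12, -187), Well 7→Well 9 = (330, -1146, -258).
Normal n = (Well 7→Well 8) × (Well 7→Well 9) = (-211206, 189840, -1113390).
So ∂z/∂E = −n_x/n_z = −0.18970 and ∂z/∂N = −n_y/n_z = 0.17051.
Unit vector along 010° is (sin 10°, cos 10°) = (0.1736, 0.9848).
Slope in that direction = a·(0.1736) + b·(0.9848) = 0.13498.
Apparent dip = arctan|0.13498| = 7.7° (true dip is 14.3°, so apparent ≤ true as expected).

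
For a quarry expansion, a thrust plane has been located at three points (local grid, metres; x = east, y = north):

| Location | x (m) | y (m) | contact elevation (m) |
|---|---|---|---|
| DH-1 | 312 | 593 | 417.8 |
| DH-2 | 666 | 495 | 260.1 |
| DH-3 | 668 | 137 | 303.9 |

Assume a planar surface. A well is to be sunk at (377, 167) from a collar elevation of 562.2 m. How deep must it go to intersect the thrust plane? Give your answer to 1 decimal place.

122.3 m

Let the plane be z = a·x + b·y + c.
DH-2−DH-1: 354a − 98b = −157.7;  DH-3−DH-1: 356a − 456b = −113.9.
Solving gives a = −0.48009, b = −0.12503.
Then c = 417.8 − a·312 − b·593 = 641.73.
At (377, 167): z_contact = −180.99 − 20.88 + 641.73 = 439.86 m.
Depth below ground = 562.2 − 439.86 = 122.3 m.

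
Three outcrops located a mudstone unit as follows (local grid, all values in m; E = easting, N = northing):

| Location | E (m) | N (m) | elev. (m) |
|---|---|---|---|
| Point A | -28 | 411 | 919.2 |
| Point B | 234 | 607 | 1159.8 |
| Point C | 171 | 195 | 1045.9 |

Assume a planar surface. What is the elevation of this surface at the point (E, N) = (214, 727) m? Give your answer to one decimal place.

1162.2 m

Let the plane be z = a·E + b·N + c.
Point B−Point A: 262a + 196b = 240.6;  Point C−Point A: 199a − 216b = 126.7.
Solving gives a = 0.80341, b = 0.15360.
Then c = 919.2 − a·-28 − b·411 = 878.56.
At (214, 727): z = 171.9 + 111.7 + 878.56 = 1162.2 m.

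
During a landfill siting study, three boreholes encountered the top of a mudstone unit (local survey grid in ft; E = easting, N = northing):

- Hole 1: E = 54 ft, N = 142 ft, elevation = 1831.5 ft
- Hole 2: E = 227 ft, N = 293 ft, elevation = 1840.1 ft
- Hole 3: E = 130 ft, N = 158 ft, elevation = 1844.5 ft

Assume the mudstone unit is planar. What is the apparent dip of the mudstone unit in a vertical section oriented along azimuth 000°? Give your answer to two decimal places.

10.38°

Let the plane be z = a·E + b·N + c.
Hole 2−Hole 1: 173a + 151b = 8.6;  Hole 3−Hole 1: 76a + 16b = 13.
Solving gives a = 0.20962, b = −0.18321.
Unit vector along 000° is (sin 0°, cos 0°) = (0.0000, 1.0000).
Slope in that direction = a·(0.0000) + b·(1.0000) = −0.18321.
Apparent dip = arctan|0.18321| = 10.38° (true dip is 15.6°, so apparent ≤ true as expected).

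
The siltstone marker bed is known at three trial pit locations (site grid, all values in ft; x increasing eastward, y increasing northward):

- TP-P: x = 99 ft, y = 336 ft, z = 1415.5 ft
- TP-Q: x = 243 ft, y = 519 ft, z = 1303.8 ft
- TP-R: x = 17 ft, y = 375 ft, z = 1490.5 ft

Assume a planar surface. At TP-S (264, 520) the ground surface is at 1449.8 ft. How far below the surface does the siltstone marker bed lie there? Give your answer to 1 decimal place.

Let the plane be z = a·x + b·y + c.
TP-Q−TP-P: 144a + 183b = −111.7;  TP-R−TP-P: −82a + 39b = 75.
Solving gives a = −0.87680, b = 0.07956.
Then c = 1415.5 − a·99 − b·336 = 1475.57.
At (264, 520): z_contact = −231.47 + 41.37 + 1475.57 = 1285.47 ft.
Depth below ground = 1449.8 − 1285.47 = 164.3 ft.

164.3 ft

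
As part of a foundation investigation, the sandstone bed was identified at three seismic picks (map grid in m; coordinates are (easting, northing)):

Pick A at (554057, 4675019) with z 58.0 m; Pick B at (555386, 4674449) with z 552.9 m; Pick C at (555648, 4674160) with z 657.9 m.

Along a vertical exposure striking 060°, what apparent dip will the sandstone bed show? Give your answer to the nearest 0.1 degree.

16.0°

Let the plane be z = a·E + b·N + c.
Pick B−Pick A: 1329a − 570b = 494.9;  Pick C−Pick A: 1591a − 859b = 599.9.
Solving gives a = 0.35433, b = −0.04209.
Unit vector along 060° is (sin 60°, cos 60°) = (0.8660, 0.5000).
Slope in that direction = a·(0.8660) + b·(0.5000) = 0.28581.
Apparent dip = arctan|0.28581| = 16.0° (true dip is 19.6°, so apparent ≤ true as expected).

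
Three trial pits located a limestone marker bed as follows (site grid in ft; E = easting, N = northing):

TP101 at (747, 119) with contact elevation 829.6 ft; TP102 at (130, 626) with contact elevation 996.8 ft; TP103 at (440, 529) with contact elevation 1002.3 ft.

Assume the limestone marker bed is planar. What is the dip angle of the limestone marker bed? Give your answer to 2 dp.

30.97°

Let the plane be z = a·E + b·N + c.
TP102−TP101: −617a + 507b = 167.2;  TP103−TP101: −307a + 410b = 172.7.
Solving gives a = 0.19530, b = 0.56746.
Gradient magnitude |∇z| = √(a² + b²) = √(0.03814 + 0.32201) = 0.60013.
True dip = arctan(0.60013) = 30.97°, dipping toward SSW (azimuth ≈ 199°).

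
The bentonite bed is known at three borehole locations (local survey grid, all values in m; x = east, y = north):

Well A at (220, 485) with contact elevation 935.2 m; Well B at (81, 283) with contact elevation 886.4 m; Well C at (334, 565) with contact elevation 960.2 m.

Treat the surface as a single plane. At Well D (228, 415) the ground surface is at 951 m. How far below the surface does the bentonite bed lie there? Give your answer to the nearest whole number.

Two edge vectors: Well A→Well B = (-139, -202, -48.8), Well A→Well C = (114, 80, 25).
Normal n = (Well A→Well B) × (Well A→Well C) = (-1146, -2088.2, 11908).
So ∂z/∂x = −n_x/n_z = 0.09624 and ∂z/∂y = −n_y/n_z = 0.17536.
Intercept c from Well A: 935.2 − 21.17 − 85.05 = 828.98.
At (228, 415): z_contact = 21.9 + 72.8 + 828.98 = 923.7 m.
Depth below ground = 951 − 923.7 = 27 m.

27 m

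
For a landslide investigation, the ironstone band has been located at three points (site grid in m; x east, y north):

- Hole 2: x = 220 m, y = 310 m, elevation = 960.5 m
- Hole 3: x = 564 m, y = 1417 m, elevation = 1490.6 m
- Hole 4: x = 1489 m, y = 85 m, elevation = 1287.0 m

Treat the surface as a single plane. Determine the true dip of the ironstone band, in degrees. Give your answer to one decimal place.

Two edge vectors: Hole 2→Hole 3 = (344, 1107, 530.1), Hole 2→Hole 4 = (1269, -225, 326.5).
Normal n = (Hole 2→Hole 3) × (Hole 2→Hole 4) = (480708, 560380.9, -1482183).
So ∂z/∂x = −n_x/n_z = 0.32432 and ∂z/∂y = −n_y/n_z = 0.37808.
Gradient magnitude |∇z| = √(a² + b²) = √(0.10519 + 0.14294) = 0.49813.
True dip = arctan(0.49813) = 26.5°, dipping toward SW (azimuth ≈ 221°).

26.5°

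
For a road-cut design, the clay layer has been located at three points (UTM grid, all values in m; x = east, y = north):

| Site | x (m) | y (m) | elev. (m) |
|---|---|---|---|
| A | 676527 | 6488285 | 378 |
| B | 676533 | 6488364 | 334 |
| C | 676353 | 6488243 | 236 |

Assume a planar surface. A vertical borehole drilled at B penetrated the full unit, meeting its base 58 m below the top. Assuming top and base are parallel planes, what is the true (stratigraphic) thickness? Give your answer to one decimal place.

38.0 m

Two edge vectors: A→B = (6, 79, -44), A→C = (-174, -42, -142).
Normal n = (A→B) × (A→C) = (-13066, 8508, 13494).
So ∂z/∂x = −n_x/n_z = 0.96828 and ∂z/∂y = −n_y/n_z = −0.63050.
|∇z| = √(a²+b²) = 1.15547, so dip δ = arctan(1.15547) = 49.13°.
True thickness = vertical thickness × cos δ = 58 × cos 49.13° = 38.0 m.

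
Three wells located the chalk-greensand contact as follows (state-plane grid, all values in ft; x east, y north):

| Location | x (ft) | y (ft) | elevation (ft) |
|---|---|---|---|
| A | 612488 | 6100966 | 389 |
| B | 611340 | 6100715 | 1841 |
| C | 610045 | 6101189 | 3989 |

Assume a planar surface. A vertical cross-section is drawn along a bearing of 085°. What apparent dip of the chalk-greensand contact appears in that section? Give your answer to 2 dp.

53.43°

Let the plane be z = a·x + b·y + c.
B−A: −1148a − 251b = 1452;  C−A: −2443a + 223b = 3600.
Solving gives a = −1.41210, b = 0.67368.
Unit vector along 085° is (sin 85°, cos 85°) = (0.9962, 0.0872).
Slope in that direction = a·(0.9962) + b·(0.0872) = −1.34801.
Apparent dip = arctan|1.34801| = 53.43° (true dip is 57.4°, so apparent ≤ true as expected).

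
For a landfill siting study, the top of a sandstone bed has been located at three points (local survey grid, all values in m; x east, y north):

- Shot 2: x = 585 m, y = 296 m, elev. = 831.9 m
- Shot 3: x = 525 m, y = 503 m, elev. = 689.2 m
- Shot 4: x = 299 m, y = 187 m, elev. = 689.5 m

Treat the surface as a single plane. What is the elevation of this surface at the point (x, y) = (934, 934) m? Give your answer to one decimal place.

Let the plane be z = a·x + b·y + c.
Shot 3−Shot 2: −60a + 207b = −142.7;  Shot 4−Shot 2: −286a − 109b = −142.4.
Solving gives a = 0.68497, b = −0.49083.
Then c = 831.9 − a·585 − b·296 = 576.48.
At (934, 934): z = 639.8 − 458.4 + 576.48 = 757.8 m.

757.8 m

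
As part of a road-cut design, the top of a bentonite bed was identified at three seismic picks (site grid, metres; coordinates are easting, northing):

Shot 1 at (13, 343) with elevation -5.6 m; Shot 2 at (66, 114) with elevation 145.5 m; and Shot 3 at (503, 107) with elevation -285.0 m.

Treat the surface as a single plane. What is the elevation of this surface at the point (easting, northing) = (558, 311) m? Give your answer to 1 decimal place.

Two edge vectors: Shot 1→Shot 2 = (53, -229, 151.1), Shot 1→Shot 3 = (490, -236, -279.4).
Normal n = (Shot 1→Shot 2) × (Shot 1→Shot 3) = (99642.2, 88847.2, 99702).
So ∂z/∂easting = −n_x/n_z = −0.99940 and ∂z/∂northing = −n_y/n_z = −0.89113.
Intercept c from Shot 1: -5.6 + 12.99 + 305.66 = 313.05.
At (558, 311): z = −557.7 − 277.1 + 313.05 = -521.8 m.

-521.8 m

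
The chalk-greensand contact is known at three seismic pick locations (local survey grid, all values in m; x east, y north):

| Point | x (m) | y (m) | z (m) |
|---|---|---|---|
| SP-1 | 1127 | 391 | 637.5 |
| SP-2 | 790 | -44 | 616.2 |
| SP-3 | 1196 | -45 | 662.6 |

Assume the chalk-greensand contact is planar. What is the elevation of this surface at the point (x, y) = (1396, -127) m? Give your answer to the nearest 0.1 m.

Let the plane be z = a·x + b·y + c.
SP-2−SP-1: −337a − 435b = −21.3;  SP-3−SP-1: 69a − 436b = 25.1.
Solving gives a = 0.114188, b = −0.039498.
Then c = 637.5 − a·1127 − b·391 = 524.25.
At (1396, -127): z = 159.4 + 5.0 + 524.25 = 688.7 m.

688.7 m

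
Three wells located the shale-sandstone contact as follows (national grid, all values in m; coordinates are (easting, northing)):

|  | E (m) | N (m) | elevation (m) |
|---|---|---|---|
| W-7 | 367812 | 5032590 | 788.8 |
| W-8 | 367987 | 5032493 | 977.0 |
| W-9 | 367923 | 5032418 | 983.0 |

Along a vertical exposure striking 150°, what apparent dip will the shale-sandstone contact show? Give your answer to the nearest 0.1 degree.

Let the plane be z = a·E + b·N + c.
W-8−W-7: 175a − 97b = 188.2;  W-9−W-7: 111a − 172b = 194.2.
Solving gives a = 0.69999, b = −0.67733.
Unit vector along 150° is (sin 150°, cos 150°) = (0.5000, -0.8660).
Slope in that direction = a·(0.5000) + b·(-0.8660) = 0.93658.
Apparent dip = arctan|0.93658| = 43.1° (true dip is 44.2°, so apparent ≤ true as expected).

43.1°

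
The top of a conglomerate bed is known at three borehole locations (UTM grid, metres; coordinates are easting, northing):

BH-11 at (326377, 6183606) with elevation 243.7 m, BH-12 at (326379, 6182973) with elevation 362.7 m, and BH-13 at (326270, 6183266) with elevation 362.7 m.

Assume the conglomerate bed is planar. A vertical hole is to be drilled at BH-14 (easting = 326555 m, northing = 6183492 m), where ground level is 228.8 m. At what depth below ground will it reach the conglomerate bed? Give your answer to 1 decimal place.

54.2 m

Two edge vectors: BH-11→BH-12 = (2, -633, 119), BH-11→BH-13 = (-107, -340, 119).
Normal n = (BH-11→BH-12) × (BH-11→BH-13) = (-34867, -12971, -68411).
So ∂z/∂easting = −n_x/n_z = −0.509669498 and ∂z/∂northing = −n_y/n_z = −0.189604011.
Intercept c from BH-11: 243.7 + 166344.40 + 1172436.50 = 1339024.60.
At (326555, 6183492): z_contact = −166435.12 − 1172414.89 + 1339024.60 = 174.59 m.
Depth below ground = 228.8 − 174.59 = 54.2 m.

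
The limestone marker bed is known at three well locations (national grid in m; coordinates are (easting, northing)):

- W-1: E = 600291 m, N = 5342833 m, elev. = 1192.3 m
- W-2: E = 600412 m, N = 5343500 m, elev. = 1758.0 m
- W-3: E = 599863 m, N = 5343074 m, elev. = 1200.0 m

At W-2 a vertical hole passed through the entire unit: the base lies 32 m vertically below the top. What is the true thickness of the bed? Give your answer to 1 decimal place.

Two edge vectors: W-1→W-2 = (121, 667, 565.7), W-1→W-3 = (-428, 241, 7.7).
Normal n = (W-1→W-2) × (W-1→W-3) = (-131197.8, -243051.3, 314637).
So ∂z/∂E = −n_x/n_z = 0.41698 and ∂z/∂N = −n_y/n_z = 0.77248.
|∇z| = √(a²+b²) = 0.87784, so dip δ = arctan(0.87784) = 41.28°.
True thickness = vertical thickness × cos δ = 32 × cos 41.28° = 24.0 m.

24.0 m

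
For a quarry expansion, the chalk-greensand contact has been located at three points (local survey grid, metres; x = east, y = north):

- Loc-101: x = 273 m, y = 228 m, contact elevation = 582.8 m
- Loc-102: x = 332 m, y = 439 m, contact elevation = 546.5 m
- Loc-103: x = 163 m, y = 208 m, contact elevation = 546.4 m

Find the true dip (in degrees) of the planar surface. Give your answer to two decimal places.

25.29°

Two edge vectors: Loc-101→Loc-102 = (59, 211, -36.3), Loc-101→Loc-103 = (-110, -20, -36.4).
Normal n = (Loc-101→Loc-102) × (Loc-101→Loc-103) = (-8406.4, 6140.6, 22030).
So ∂z/∂x = −n_x/n_z = 0.38159 and ∂z/∂y = −n_y/n_z = −0.27874.
Gradient magnitude |∇z| = √(a² + b²) = √(0.14561 + 0.07769) = 0.47255.
True dip = arctan(0.47255) = 25.29°, dipping toward NW (azimuth ≈ 306°).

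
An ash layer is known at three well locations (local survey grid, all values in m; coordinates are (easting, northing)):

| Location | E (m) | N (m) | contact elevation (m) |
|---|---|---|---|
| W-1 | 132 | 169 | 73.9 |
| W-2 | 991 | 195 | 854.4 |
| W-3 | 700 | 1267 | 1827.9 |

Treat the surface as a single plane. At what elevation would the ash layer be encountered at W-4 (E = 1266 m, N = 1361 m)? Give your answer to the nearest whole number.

Let the plane be z = a·E + b·N + c.
W-2−W-1: 859a + 26b = 780.5;  W-3−W-1: 568a + 1098b = 1754.
Solving gives a = 0.87395, b = 1.14535.
Then c = 73.9 − a·132 − b·169 = −235.03.
At (1266, 1361): z = 1106.4 + 1558.8 − 235.03 = 2430.2 m.

2430 m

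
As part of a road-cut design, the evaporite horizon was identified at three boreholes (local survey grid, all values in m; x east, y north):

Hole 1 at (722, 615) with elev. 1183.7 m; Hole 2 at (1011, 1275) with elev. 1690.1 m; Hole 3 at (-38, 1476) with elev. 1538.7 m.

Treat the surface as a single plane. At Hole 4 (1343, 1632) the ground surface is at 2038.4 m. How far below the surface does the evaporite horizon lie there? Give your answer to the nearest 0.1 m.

27.2 m

Two edge vectors: Hole 1→Hole 2 = (289, 660, 506.4), Hole 1→Hole 3 = (-760, 861, 355).
Normal n = (Hole 1→Hole 2) × (Hole 1→Hole 3) = (-201710.4, -487459, 750429).
So ∂z/∂x = −n_x/n_z = 0.268793 and ∂z/∂y = −n_y/n_z = 0.649574.
Intercept c from Hole 1: 1183.7 − 194.07 − 399.49 = 590.14.
At (1343, 1632): z_contact = 360.99 + 1060.10 + 590.14 = 2011.24 m.
Depth below ground = 2038.4 − 2011.24 = 27.2 m.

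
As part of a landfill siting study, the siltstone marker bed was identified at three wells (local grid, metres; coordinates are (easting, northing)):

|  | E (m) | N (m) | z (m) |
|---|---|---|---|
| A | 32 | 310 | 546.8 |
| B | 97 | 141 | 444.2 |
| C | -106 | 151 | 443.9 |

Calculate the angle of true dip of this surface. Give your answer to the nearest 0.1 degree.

31.8°

Two edge vectors: A→B = (65, -169, -102.6), A→C = (-138, -159, -102.9).
Normal n = (A→B) × (A→C) = (1076.7, 20847.3, -33657).
So ∂z/∂E = −n_x/n_z = 0.03199 and ∂z/∂N = −n_y/n_z = 0.61940.
Gradient magnitude |∇z| = √(a² + b²) = √(0.00102 + 0.38366) = 0.62023.
True dip = arctan(0.62023) = 31.8°, dipping toward S (azimuth ≈ 183°).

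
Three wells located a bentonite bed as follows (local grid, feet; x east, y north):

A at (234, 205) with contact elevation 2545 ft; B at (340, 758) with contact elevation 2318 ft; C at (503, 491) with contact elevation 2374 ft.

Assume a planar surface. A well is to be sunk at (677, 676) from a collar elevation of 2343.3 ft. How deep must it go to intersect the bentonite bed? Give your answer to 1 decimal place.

79.9 ft

Let the plane be z = a·x + b·y + c.
B−A: 106a + 553b = −227;  C−A: 269a + 286b = −171.
Solving gives a = −0.25026, b = −0.36252.
Then c = 2545 − a·234 − b·205 = 2677.88.
At (677, 676): z_contact = −169.43 − 245.06 + 2677.88 = 2263.39 ft.
Depth below ground = 2343.3 − 2263.39 = 79.9 ft.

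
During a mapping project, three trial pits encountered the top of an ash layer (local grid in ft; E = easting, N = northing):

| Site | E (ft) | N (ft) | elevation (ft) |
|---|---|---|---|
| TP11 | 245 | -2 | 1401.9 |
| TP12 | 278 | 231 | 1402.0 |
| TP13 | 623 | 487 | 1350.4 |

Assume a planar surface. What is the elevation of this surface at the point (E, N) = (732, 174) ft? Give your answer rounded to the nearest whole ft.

Let the plane be z = a·E + b·N + c.
TP12−TP11: 33a + 233b = 0.1;  TP13−TP11: 378a + 489b = −51.5.
Solving gives a = −0.16749, b = 0.02415.
Then c = 1401.9 − a·245 − b·-2 = 1442.98.
At (732, 174): z = −122.6 + 4.2 + 1442.98 = 1324.6 ft.

1325 ft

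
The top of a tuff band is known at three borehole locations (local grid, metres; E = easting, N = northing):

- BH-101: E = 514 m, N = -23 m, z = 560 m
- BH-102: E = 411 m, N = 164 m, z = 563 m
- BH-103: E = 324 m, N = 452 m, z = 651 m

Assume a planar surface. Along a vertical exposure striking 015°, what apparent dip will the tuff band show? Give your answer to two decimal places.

43.11°

Two edge vectors: BH-101→BH-102 = (-103, 187, 3), BH-101→BH-103 = (-190, 475, 91).
Normal n = (BH-101→BH-102) × (BH-101→BH-103) = (15592, 8803, -13395).
So ∂z/∂E = −n_x/n_z = 1.16402 and ∂z/∂N = −n_y/n_z = 0.65719.
Unit vector along 015° is (sin 15°, cos 15°) = (0.2588, 0.9659).
Slope in that direction = a·(0.2588) + b·(0.9659) = 0.93606.
Apparent dip = arctan|0.93606| = 43.11° (true dip is 53.2°, so apparent ≤ true as expected).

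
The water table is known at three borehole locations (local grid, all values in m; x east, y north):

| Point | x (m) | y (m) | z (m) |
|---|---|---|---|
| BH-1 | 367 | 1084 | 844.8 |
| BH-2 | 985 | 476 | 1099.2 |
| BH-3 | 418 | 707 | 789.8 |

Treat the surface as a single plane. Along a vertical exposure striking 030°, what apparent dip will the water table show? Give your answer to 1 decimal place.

27.5°

Let the plane be z = a·x + b·y + c.
BH-2−BH-1: 618a − 608b = 254.4;  BH-3−BH-1: 51a − 377b = −55.
Solving gives a = 0.64041, b = 0.23252.
Unit vector along 030° is (sin 30°, cos 30°) = (0.5000, 0.8660).
Slope in that direction = a·(0.5000) + b·(0.8660) = 0.52158.
Apparent dip = arctan|0.52158| = 27.5° (true dip is 34.3°, so apparent ≤ true as expected).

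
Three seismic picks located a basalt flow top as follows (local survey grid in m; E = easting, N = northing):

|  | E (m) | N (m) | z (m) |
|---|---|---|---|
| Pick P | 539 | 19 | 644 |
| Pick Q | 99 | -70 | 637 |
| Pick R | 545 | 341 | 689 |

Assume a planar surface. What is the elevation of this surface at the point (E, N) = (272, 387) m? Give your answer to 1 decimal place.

Let the plane be z = a·E + b·N + c.
Pick Q−Pick P: −440a − 89b = −7;  Pick R−Pick P: 6a + 322b = 45.
Solving gives a = −0.01241, b = 0.13998.
Then c = 644 − a·539 − b·19 = 648.03.
At (272, 387): z = −3.4 + 54.2 + 648.03 = 698.8 m.

698.8 m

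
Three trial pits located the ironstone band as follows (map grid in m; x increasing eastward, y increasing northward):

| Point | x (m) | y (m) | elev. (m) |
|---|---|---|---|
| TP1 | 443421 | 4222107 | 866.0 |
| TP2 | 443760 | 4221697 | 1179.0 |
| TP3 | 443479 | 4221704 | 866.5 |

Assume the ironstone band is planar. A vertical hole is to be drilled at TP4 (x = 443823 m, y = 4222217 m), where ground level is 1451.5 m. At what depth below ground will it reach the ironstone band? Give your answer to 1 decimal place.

119.3 m

Two edge vectors: TP1→TP2 = (339, -410, 313), TP1→TP3 = (58, -403, 0.5).
Normal n = (TP1→TP2) × (TP1→TP3) = (125934, 17984.5, -112837).
So ∂z/∂x = −n_x/n_z = 1.116070083 and ∂z/∂y = −n_y/n_z = 0.159384776.
Intercept c from TP1: 866 − 494888.91 − 672939.58 = −1166962.49.
At (443823, 4222217): z_contact = 495337.57 + 672957.11 − 1166962.49 = 1332.19 m.
Depth below ground = 1451.5 − 1332.19 = 119.3 m.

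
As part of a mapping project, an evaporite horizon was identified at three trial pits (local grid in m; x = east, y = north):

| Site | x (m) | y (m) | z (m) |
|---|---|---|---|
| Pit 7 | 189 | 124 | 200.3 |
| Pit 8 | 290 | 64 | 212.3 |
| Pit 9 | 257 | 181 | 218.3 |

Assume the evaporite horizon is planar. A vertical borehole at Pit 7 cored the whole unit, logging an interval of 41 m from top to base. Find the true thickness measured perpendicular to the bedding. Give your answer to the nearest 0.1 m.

40.2 m

Two edge vectors: Pit 7→Pit 8 = (101, -60, 12), Pit 7→Pit 9 = (68, 57, 18).
Normal n = (Pit 7→Pit 8) × (Pit 7→Pit 9) = (-1764, -1002, 9837).
So ∂z/∂x = −n_x/n_z = 0.17932 and ∂z/∂y = −n_y/n_z = 0.10186.
|∇z| = √(a²+b²) = 0.20623, so dip δ = arctan(0.20623) = 11.65°.
True thickness = vertical thickness × cos δ = 41 × cos 11.65° = 40.2 m.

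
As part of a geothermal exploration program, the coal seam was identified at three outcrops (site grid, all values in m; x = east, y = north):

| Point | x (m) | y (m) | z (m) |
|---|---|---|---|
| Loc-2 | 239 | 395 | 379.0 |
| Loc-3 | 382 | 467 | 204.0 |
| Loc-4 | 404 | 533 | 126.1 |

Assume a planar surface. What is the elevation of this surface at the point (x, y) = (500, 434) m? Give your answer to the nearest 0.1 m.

145.4 m

Let the plane be z = a·x + b·y + c.
Loc-3−Loc-2: 143a + 72b = −175;  Loc-4−Loc-2: 165a + 138b = −252.9.
Solving gives a = −0.75646, b = −0.92815.
Then c = 379 − a·239 − b·395 = 926.41.
At (500, 434): z = −378.2 − 402.8 + 926.41 = 145.4 m.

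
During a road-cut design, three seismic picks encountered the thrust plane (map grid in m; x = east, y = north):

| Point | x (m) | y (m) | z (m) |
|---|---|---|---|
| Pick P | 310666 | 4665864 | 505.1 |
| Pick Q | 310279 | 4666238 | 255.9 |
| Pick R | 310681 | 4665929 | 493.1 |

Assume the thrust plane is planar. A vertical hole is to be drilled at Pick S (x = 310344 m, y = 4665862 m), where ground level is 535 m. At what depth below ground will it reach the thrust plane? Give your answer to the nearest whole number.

Let the plane be z = a·x + b·y + c.
Pick Q−Pick P: −387a + 374b = −249.2;  Pick R−Pick P: 15a + 65b = −12.
Solving gives a = 0.38062734, b = −0.27245246.
Then c = 505.1 − a·310666 − b·4665864 = 1153483.26.
At (310344, 4665862): z_contact = 118125.4 − 1271225.6 + 1153483.26 = 383.1 m.
Depth below ground = 535 − 383.1 = 152 m.

152 m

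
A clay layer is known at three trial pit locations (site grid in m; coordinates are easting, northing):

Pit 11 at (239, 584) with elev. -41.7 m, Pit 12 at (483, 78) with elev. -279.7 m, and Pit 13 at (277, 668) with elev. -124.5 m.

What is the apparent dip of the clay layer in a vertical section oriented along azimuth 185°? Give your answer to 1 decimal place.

Let the plane be z = a·easting + b·northing + c.
Pit 12−Pit 11: 244a − 506b = −238;  Pit 13−Pit 11: 38a + 84b = −82.8.
Solving gives a = −1.55797, b = −0.28092.
Unit vector along 185° is (sin 185°, cos 185°) = (-0.0872, -0.9962).
Slope in that direction = a·(-0.0872) + b·(-0.9962) = 0.41564.
Apparent dip = arctan|0.41564| = 22.6° (true dip is 57.7°, so apparent ≤ true as expected).

22.6°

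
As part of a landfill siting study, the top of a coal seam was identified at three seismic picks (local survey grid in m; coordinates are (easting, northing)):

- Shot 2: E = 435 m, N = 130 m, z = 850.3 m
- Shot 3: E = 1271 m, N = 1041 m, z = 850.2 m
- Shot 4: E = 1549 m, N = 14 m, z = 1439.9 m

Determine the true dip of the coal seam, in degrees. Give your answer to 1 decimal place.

Two edge vectors: Shot 2→Shot 3 = (836, 911, -0.1), Shot 2→Shot 4 = (1114, -116, 589.6).
Normal n = (Shot 2→Shot 3) × (Shot 2→Shot 4) = (537114, -493017, -1111830).
So ∂z/∂E = −n_x/n_z = 0.48309 and ∂z/∂N = −n_y/n_z = −0.44343.
Gradient magnitude |∇z| = √(a² + b²) = √(0.23338 + 0.19663) = 0.65575.
True dip = arctan(0.65575) = 33.3°, dipping toward NW (azimuth ≈ 313°).

33.3°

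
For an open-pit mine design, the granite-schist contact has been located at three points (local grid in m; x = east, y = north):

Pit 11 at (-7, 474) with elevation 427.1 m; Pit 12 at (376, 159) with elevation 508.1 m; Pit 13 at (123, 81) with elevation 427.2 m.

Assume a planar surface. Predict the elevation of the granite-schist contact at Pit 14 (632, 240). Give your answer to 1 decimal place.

590.2 m

Let the plane be z = a·x + b·y + c.
Pit 12−Pit 11: 383a − 315b = 81;  Pit 13−Pit 11: 130a − 393b = 0.1.
Solving gives a = 0.29024, b = 0.09575.
Then c = 427.1 − a·-7 − b·474 = 383.74.
At (632, 240): z = 183.4 + 23.0 + 383.74 = 590.2 m.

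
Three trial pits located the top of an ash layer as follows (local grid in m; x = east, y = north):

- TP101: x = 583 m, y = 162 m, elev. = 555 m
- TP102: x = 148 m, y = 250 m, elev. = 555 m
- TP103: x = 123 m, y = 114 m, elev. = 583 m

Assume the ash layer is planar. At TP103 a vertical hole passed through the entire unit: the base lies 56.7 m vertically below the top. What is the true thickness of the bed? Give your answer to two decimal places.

Two edge vectors: TP101→TP102 = (-435, 88, 0), TP101→TP103 = (-460, -48, 28).
Normal n = (TP101→TP102) × (TP101→TP103) = (2464, 12180, 61360).
So ∂z/∂x = −n_x/n_z = −0.04016 and ∂z/∂y = −n_y/n_z = −0.19850.
|∇z| = √(a²+b²) = 0.20252, so dip δ = arctan(0.20252) = 11.45°.
True thickness = vertical thickness × cos δ = 56.7 × cos 11.45° = 55.57 m.

55.57 m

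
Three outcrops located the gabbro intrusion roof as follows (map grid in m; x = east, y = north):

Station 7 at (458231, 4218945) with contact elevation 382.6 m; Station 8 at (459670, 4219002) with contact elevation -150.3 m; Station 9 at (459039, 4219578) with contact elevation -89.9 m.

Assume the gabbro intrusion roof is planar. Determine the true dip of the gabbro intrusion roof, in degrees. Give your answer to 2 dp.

24.72°

Let the plane be z = a·x + b·y + c.
Station 8−Station 7: 1439a + 57b = −532.9;  Station 9−Station 7: 808a + 633b = −472.5.
Solving gives a = −0.35891, b = −0.28832.
Gradient magnitude |∇z| = √(a² + b²) = √(0.12881 + 0.08313) = 0.46037.
True dip = arctan(0.46037) = 24.72°, dipping toward NE (azimuth ≈ 051°).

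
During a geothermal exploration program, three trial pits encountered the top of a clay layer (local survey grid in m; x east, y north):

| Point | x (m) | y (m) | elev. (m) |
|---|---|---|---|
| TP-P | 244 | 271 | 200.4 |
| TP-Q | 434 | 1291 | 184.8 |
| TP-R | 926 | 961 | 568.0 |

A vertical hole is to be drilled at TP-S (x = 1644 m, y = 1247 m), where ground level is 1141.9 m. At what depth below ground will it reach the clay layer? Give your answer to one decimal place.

124.1 m

Let the plane be z = a·x + b·y + c.
TP-Q−TP-P: 190a + 1020b = −15.6;  TP-R−TP-P: 682a + 690b = 367.6.
Solving gives a = 0.683239, b = −0.142564.
Then c = 200.4 − a·244 − b·271 = 72.32.
At (1644, 1247): z_contact = 1123.25 − 177.78 + 72.32 = 1017.79 m.
Depth below ground = 1141.9 − 1017.79 = 124.1 m.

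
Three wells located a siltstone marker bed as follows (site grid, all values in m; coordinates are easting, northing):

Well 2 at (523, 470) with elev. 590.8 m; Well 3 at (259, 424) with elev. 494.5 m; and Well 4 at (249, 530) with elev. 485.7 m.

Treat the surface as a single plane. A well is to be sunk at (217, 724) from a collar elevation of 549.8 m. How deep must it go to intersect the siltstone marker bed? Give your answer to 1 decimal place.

Two edge vectors: Well 2→Well 3 = (-264, -46, -96.3), Well 2→Well 4 = (-274, 60, -105.1).
Normal n = (Well 2→Well 3) × (Well 2→Well 4) = (10612.6, -1360.2, -28444).
So ∂z/∂easting = −n_x/n_z = 0.37311 and ∂z/∂northing = −n_y/n_z = −0.04782.
Intercept c from Well 2: 590.8 − 195.13 + 22.48 = 418.14.
At (217, 724): z_contact = 80.96 − 34.62 + 418.14 = 464.48 m.
Depth below ground = 549.8 − 464.48 = 85.3 m.

85.3 m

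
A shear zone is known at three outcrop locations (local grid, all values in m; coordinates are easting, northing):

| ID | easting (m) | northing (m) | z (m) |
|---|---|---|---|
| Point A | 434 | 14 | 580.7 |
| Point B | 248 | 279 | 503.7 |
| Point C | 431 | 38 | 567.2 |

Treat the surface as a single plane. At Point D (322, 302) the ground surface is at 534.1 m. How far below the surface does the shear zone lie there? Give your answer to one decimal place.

Two edge vectors: Point A→Point B = (-186, 265, -77), Point A→Point C = (-3, 24, -13.5).
Normal n = (Point A→Point B) × (Point A→Point C) = (-1729.5, -2280, -3669).
So ∂z/∂easting = −n_x/n_z = −0.47138 and ∂z/∂northing = −n_y/n_z = −0.62142.
Intercept c from Point A: 580.7 + 204.58 + 8.70 = 793.98.
At (322, 302): z_contact = −151.78 − 187.67 + 793.98 = 454.53 m.
Depth below ground = 534.1 − 454.53 = 79.6 m.

79.6 m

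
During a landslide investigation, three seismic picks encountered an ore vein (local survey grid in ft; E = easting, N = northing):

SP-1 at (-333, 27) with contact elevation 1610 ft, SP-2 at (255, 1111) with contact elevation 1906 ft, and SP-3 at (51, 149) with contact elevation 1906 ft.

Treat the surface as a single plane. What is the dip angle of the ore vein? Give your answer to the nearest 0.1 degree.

40.2°

Two edge vectors: SP-1→SP-2 = (588, 1084, 296), SP-1→SP-3 = (384, 122, 296).
Normal n = (SP-1→SP-2) × (SP-1→SP-3) = (284752, -60384, -344520).
So ∂z/∂E = −n_x/n_z = 0.82652 and ∂z/∂N = −n_y/n_z = −0.17527.
Gradient magnitude |∇z| = √(a² + b²) = √(0.68313 + 0.03072) = 0.84490.
True dip = arctan(0.84490) = 40.2°, dipping toward WNW (azimuth ≈ 282°).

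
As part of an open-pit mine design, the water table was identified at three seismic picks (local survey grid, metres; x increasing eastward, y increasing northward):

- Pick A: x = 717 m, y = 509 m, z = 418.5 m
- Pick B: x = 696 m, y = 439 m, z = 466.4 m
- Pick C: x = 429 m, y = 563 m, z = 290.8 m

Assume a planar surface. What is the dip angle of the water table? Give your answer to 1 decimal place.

Two edge vectors: Pick A→Pick B = (-21, -70, 47.9), Pick A→Pick C = (-288, 54, -127.7).
Normal n = (Pick A→Pick B) × (Pick A→Pick C) = (6352.4, -16476.9, -21294).
So ∂z/∂x = −n_x/n_z = 0.29832 and ∂z/∂y = −n_y/n_z = −0.77378.
Gradient magnitude |∇z| = √(a² + b²) = √(0.08899 + 0.59874) = 0.82930.
True dip = arctan(0.82930) = 39.7°, dipping toward NNW (azimuth ≈ 339°).

39.7°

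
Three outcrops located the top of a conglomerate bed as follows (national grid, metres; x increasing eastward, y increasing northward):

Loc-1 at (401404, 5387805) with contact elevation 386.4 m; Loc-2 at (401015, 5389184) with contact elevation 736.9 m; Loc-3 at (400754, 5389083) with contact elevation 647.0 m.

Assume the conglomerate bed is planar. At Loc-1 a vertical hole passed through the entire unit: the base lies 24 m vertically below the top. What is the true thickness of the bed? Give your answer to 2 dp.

Let the plane be z = a·x + b·y + c.
Loc-2−Loc-1: −389a + 1379b = 350.5;  Loc-3−Loc-1: −650a + 1278b = 260.6.
Solving gives a = 0.22187, b = 0.31676.
|∇z| = √(a²+b²) = 0.38673, so dip δ = arctan(0.38673) = 21.14°.
True thickness = vertical thickness × cos δ = 24 × cos 21.14° = 22.38 m.

22.38 m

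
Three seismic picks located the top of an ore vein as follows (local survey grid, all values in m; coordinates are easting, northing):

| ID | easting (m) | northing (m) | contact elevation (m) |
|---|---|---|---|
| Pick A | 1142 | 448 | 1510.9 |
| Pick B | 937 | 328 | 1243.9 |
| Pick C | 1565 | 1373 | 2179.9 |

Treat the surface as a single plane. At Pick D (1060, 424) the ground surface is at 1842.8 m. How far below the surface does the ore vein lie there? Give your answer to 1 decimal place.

Let the plane be z = a·easting + b·northing + c.
Pick B−Pick A: −205a − 120b = −267;  Pick C−Pick A: 423a + 925b = 669.
Solving gives a = 1.200410, b = 0.174299.
Then c = 1510.9 − a·1142 − b·448 = 61.95.
At (1060, 424): z_contact = 1272.44 + 73.90 + 61.95 = 1408.28 m.
Depth below ground = 1842.8 − 1408.28 = 434.5 m.

434.5 m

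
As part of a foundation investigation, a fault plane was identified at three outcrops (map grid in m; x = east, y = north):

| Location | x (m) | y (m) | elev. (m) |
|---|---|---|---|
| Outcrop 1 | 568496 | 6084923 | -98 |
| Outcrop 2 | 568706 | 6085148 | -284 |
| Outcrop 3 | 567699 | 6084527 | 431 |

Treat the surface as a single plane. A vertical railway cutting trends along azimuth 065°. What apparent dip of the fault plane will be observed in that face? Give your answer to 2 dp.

30.58°

Two edge vectors: Outcrop 1→Outcrop 2 = (210, 225, -186), Outcrop 1→Outcrop 3 = (-797, -396, 529).
Normal n = (Outcrop 1→Outcrop 2) × (Outcrop 1→Outcrop 3) = (45369, 37152, 96165).
So ∂z/∂x = −n_x/n_z = −0.47178 and ∂z/∂y = −n_y/n_z = −0.38634.
Unit vector along 065° is (sin 65°, cos 65°) = (0.9063, 0.4226).
Slope in that direction = a·(0.9063) + b·(0.4226) = −0.59085.
Apparent dip = arctan|0.59085| = 30.58° (true dip is 31.4°, so apparent ≤ true as expected).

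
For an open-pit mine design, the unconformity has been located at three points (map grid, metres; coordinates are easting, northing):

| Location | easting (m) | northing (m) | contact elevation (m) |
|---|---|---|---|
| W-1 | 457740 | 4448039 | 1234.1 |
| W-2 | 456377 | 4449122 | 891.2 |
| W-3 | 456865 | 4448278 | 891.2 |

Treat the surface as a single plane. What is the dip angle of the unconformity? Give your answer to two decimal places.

28.26°

Let the plane be z = a·easting + b·northing + c.
W-2−W-1: −1363a + 1083b = −342.9;  W-3−W-1: −875a + 239b = −342.9.
Solving gives a = 0.46538, b = 0.26908.
Gradient magnitude |∇z| = √(a² + b²) = √(0.21658 + 0.07241) = 0.53758.
True dip = arctan(0.53758) = 28.26°, dipping toward WSW (azimuth ≈ 240°).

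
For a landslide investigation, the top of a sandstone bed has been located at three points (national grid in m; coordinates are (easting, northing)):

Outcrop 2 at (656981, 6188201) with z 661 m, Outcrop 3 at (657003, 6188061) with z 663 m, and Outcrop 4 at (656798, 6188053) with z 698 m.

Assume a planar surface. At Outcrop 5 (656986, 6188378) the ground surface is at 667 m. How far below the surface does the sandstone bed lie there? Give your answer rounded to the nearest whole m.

Two edge vectors: Outcrop 2→Outcrop 3 = (22, -140, 2), Outcrop 2→Outcrop 4 = (-183, -148, 37).
Normal n = (Outcrop 2→Outcrop 3) × (Outcrop 2→Outcrop 4) = (-4884, -1180, -28876).
So ∂z/∂E = −n_x/n_z = −0.16913700 and ∂z/∂N = −n_y/n_z = −0.04086439.
Intercept c from Outcrop 2: 661 + 111119.80 + 252877.03 = 364657.83.
At (656986, 6188378): z_contact = −111120.6 − 252884.3 + 364657.83 = 652.9 m.
Depth below ground = 667 − 652.9 = 14 m.

14 m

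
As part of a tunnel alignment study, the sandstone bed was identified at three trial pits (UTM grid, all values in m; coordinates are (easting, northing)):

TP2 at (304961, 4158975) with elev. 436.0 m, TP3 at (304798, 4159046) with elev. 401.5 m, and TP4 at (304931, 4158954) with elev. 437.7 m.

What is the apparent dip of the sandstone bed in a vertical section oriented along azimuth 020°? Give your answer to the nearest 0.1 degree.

Two edge vectors: TP2→TP3 = (-163, 71, -34.5), TP2→TP4 = (-30, -21, 1.7).
Normal n = (TP2→TP3) × (TP2→TP4) = (-603.8, 1312.1, 5553).
So ∂z/∂E = −n_x/n_z = 0.10873 and ∂z/∂N = −n_y/n_z = −0.23629.
Unit vector along 020° is (sin 20°, cos 20°) = (0.3420, 0.9397).
Slope in that direction = a·(0.3420) + b·(0.9397) = −0.18485.
Apparent dip = arctan|0.18485| = 10.5° (true dip is 14.6°, so apparent ≤ true as expected).

10.5°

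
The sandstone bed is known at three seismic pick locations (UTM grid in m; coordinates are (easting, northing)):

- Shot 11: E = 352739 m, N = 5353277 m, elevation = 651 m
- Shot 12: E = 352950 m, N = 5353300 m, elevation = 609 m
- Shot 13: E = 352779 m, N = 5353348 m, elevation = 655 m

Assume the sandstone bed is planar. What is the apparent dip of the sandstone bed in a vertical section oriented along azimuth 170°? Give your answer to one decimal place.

Let the plane be z = a·E + b·N + c.
Shot 12−Shot 11: 211a + 23b = −42;  Shot 13−Shot 11: 40a + 71b = 4.
Solving gives a = −0.21862, b = 0.17950.
Unit vector along 170° is (sin 170°, cos 170°) = (0.1736, -0.9848).
Slope in that direction = a·(0.1736) + b·(-0.9848) = −0.21474.
Apparent dip = arctan|0.21474| = 12.1° (true dip is 15.8°, so apparent ≤ true as expected).

12.1°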